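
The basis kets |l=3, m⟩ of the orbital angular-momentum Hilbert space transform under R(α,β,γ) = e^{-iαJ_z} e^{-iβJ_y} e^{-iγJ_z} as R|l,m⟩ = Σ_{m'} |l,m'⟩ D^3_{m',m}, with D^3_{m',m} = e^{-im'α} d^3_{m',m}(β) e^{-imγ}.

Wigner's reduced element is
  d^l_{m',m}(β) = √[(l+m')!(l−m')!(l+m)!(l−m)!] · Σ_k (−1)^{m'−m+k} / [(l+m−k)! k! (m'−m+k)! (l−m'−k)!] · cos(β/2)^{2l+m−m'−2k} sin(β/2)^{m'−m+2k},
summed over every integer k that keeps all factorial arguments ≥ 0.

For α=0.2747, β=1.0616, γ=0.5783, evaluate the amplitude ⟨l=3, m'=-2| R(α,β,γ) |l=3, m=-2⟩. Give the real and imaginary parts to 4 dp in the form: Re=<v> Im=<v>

Split into d^3_{-2,-2}(β=1.0616) × two z-phases.
c=cos(1.0616/2)=0.862402, s=sin(1.0616/2)=0.506223; N=√[1·120·1·120]=120.000000
The bounds max(0,m−m')=0 and min(l+m,l−m')=1 give 2 terms
  k=0: (−1)^0·120.0000/(120)·0.8624^6·0.5062^0 = +0.411396
  k=1: (−1)^1·120.0000/(24)·0.8624^4·0.5062^2 = -0.708752
d^3_{-2,-2}(1.0616) = +0.411396 -0.708752 = -0.297356
Attach z-rotation phases: D = e^{-i(-2)(0.2747)}·(-0.297356)·e^{-i(-2)(0.5783)} = +0.040081-0.294643i

Re=0.0401 Im=-0.2946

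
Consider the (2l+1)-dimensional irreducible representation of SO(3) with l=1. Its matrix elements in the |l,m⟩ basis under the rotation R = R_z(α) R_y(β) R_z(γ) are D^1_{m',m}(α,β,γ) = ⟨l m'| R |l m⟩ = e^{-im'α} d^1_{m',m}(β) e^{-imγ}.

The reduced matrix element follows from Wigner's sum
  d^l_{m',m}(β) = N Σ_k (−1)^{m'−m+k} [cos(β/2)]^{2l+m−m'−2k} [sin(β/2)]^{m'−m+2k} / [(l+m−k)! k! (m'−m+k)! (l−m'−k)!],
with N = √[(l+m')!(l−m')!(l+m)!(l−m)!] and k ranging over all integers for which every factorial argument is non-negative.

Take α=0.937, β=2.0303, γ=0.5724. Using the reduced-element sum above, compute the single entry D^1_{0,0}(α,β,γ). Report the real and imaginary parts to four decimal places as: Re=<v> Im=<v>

Re=-0.4435 Im=0.0000

Split into d^1_{0,0}(β=2.0303) × two z-phases.
c=cos(2.0303/2)=0.527493, s=sin(2.0303/2)=0.849560; N=√[1·1·1·1]=1.000000
The bounds max(0,m−m')=0 and min(l+m,l−m')=1 give 2 terms
  k=0: (−1)^0·1.0000/(1)·0.5275^2·0.8496^0 = +0.278248
  k=1: (−1)^1·1.0000/(1)·0.5275^0·0.8496^2 = -0.721752
d^1_{0,0}(2.0303) = +0.278248 -0.721752 = -0.443503
Phases: e^{-i·(0)·0.937}=+1.000000+0.000000i, e^{-i·(0)·0.5724}=+1.000000+0.000000i ⇒ D=-0.443503+0.000000i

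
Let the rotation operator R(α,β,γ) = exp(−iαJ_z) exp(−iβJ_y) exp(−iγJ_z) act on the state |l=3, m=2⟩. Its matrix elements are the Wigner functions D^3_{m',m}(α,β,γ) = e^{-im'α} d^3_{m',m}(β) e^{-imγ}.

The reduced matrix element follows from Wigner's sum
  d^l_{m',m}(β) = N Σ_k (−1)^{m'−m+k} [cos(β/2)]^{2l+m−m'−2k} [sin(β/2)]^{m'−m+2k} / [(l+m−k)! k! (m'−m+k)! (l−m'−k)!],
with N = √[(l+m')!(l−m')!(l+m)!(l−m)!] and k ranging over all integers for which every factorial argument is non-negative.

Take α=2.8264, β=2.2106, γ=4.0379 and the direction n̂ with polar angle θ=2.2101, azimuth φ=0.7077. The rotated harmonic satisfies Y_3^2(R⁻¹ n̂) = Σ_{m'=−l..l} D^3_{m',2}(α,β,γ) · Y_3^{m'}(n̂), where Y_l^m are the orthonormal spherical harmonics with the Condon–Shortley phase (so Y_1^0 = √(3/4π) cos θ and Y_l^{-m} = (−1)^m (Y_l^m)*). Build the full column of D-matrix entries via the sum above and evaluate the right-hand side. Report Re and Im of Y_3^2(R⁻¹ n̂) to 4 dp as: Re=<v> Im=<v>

Need the full column D^3_{m',2} for m'=−3..3 at α=2.8264, β=2.2106, γ=4.0379.
cos(β/2)=0.448866, sin(β/2)=0.893599
d^3_{-3,2}: single k=5 term ⇒ +0.626478;  D = +0.576192+0.245922i
d^3_{-2,2}: k∈[4..5] ⇒ +0.642354 -0.509162 = +0.133193;  D = -0.100258-0.087684i
d^3_{-1,2}: k∈[3..4] ⇒ +0.408140 -0.808780 = -0.400640;  D = -0.204955-0.344246i
d^3_{0,2}: k∈[2..3] ⇒ +0.177547 -0.703664 = -0.526117;  D = +0.115748+0.513226i
d^3_{1,2}: k∈[1..2] ⇒ +0.051491 -0.408140 = -0.356649;  D = +0.033254-0.355096i
d^3_{2,2}: k∈[0..1] ⇒ +0.008179 -0.162078 = -0.153899;  D = -0.061143+0.141232i
d^3_{3,2}: single k=0 term ⇒ -0.039884;  D = +0.026412-0.029886i
Y_3^{m'}(θ=2.2101,φ=0.7077) and Σ D·Y over m':
  (+0.5762+0.2459i)·(-0.1131-0.1836i)  (-0.1003-0.0877i)·(-0.0608+0.3880i)  (-0.2050-0.3442i)·(+0.1537-0.1315i)  (+0.1157+0.5132i)·(+0.2717+0.0000i)  (+0.0333-0.3551i)·(-0.1537-0.1315i)  (-0.0611+0.1412i)·(-0.0608-0.3880i)  (+0.0264-0.0299i)·(+0.1131-0.1836i)
Y_3^2(R⁻¹ n̂) = -0.021043+0.003412i

Re=-0.0210 Im=0.0034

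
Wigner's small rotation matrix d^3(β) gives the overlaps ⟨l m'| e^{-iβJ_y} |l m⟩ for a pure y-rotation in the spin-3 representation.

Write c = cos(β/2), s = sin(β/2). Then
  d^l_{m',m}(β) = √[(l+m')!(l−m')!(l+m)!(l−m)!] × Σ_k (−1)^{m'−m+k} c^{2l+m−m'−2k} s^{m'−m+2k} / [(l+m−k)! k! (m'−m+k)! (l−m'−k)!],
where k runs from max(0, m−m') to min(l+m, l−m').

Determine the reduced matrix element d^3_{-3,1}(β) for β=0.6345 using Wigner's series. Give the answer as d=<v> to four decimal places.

d^3_{-3,1}(β=0.6345) via Wigner's sum:
Half-angle: c=0.950097, s=0.311955. N=√(1·720·24·2)=185.903201
Admissible k: 4..4 (factorial args all ≥0)
  k=4: (−1)^0·185.9032/(48)·0.9501^2·0.3120^4 = +0.033109
d^3_{-3,1}(0.6345) = +0.033109

d=0.0331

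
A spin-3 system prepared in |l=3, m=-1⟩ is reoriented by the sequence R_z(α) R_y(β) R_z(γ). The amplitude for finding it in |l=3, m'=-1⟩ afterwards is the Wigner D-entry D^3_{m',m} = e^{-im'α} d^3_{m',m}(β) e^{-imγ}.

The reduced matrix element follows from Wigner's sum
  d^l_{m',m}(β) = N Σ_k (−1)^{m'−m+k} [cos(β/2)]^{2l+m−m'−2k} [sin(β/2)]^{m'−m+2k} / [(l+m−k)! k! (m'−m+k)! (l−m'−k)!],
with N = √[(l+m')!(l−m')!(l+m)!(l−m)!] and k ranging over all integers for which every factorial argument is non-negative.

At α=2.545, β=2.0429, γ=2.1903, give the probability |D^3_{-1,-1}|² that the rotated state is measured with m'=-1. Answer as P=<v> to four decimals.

First d^3_{-1,-1}(β=2.0429), then the phase factors e^{-i(-1)α} and e^{-i(-1)γ}:
Half-angle: c=0.522130, s=0.852866. N=√(2·24·2·24)=48.000000
k∈{0,1,2} keeps every argument non-negative
  k=0: (−1)^0·48.0000/(48)·0.5221^6·0.8529^0 = +0.020261
  k=1: (−1)^1·48.0000/(6)·0.5221^4·0.8529^2 = -0.432480
  k=2: (−1)^2·48.0000/(8)·0.5221^2·0.8529^4 = +0.865429
d^3_{-1,-1}(2.0429) = +0.020261 -0.432480 +0.865429 = +0.453211
|D^3_{-1,-1}|² = |d^3_{-1,-1}(β)|² = (+0.453211)² = 0.205400 (the z-rotation phases have unit modulus)

P=0.2054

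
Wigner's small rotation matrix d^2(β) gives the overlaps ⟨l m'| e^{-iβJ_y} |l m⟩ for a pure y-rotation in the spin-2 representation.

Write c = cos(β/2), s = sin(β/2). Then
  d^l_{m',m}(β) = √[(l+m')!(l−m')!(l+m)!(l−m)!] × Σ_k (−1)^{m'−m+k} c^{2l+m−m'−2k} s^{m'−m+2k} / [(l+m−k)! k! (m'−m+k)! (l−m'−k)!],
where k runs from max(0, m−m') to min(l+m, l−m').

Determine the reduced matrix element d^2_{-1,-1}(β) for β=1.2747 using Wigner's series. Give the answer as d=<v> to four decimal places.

d=-0.2690

d^2_{-1,-1}(β=1.2747) via Wigner's sum:
c=cos(1.2747/2)=0.803676, s=sin(1.2747/2)=0.595068; N=√[1·6·1·6]=6.000000
Admissible k: 0..1 (factorial args all ≥0)
  k=0: (−1)^0·6.0000/(6)·0.8037^4·0.5951^0 = +0.417179
  k=1: (−1)^1·6.0000/(2)·0.8037^2·0.5951^2 = -0.686145
d^2_{-1,-1}(1.2747) = +0.417179 -0.686145 = -0.268965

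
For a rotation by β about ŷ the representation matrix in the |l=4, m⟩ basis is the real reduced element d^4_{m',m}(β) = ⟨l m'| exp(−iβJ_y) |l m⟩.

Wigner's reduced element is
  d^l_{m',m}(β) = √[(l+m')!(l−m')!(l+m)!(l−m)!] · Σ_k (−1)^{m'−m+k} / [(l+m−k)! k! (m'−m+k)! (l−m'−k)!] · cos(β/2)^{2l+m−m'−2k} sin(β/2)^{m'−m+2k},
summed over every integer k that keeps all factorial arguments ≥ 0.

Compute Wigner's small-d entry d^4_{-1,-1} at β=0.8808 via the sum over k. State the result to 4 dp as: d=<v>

d=-0.4309

d^4_{-1,-1}(β=0.8808) via Wigner's sum:
Half-angle: c=0.904581, s=0.426301. N=√(6·120·6·120)=720.000000
k∈{0,1,2,3} keeps every argument non-negative
  k=0: (−1)^0·720.0000/(720)·0.9046^8·0.4263^0 = +0.448312
  k=1: (−1)^1·720.0000/(48)·0.9046^6·0.4263^2 = -1.493517
  k=2: (−1)^2·720.0000/(24)·0.9046^4·0.4263^4 = +0.663404
  k=3: (−1)^3·720.0000/(72)·0.9046^2·0.4263^6 = -0.049113
d^4_{-1,-1}(0.8808) = +0.448312 -1.493517 +0.663404 -0.049113 = -0.430913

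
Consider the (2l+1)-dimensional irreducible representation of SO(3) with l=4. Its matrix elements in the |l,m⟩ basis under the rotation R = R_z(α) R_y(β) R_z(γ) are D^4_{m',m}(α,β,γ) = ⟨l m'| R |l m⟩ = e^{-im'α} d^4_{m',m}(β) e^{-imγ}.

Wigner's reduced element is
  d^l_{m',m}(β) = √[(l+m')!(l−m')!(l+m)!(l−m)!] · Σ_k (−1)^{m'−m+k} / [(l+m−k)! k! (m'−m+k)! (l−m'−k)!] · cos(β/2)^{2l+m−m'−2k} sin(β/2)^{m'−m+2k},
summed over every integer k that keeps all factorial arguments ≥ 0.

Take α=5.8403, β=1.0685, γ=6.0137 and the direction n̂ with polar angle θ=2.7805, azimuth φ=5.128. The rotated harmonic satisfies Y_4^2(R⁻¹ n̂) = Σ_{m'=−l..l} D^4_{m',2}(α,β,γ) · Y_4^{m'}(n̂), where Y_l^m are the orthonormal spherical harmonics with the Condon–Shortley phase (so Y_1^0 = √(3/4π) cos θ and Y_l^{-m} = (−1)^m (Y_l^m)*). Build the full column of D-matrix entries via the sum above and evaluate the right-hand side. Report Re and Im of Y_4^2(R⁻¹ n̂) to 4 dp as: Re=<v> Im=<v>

Re=-0.2143 Im=-0.0132

Need the full column D^4_{m',2} for m'=−4..4 at α=5.8403, β=1.0685, γ=6.0137.
cos(β/2)=0.860651, sin(β/2)=0.509196
d^4_{-4,2}: single k=6 term ⇒ +0.068319;  D = +0.022669-0.064448i
d^4_{-3,2}: k∈[5..6] ⇒ +0.244957 -0.028581 = +0.216376;  D = +0.152343-0.153655i
d^4_{-2,2}: k∈[4..6] ⇒ +0.553271 -0.154933 +0.004519 = +0.402858;  D = +0.378874-0.136927i
d^4_{-1,2}: k∈[3..5] ⇒ +0.881666 -0.462925 +0.032408 = +0.451149;  D = +0.449068+0.043282i
d^4_{0,2}: k∈[2..4] ⇒ +0.999660 -0.933118 +0.122485 = +0.189027;  D = +0.162230+0.097019i
d^4_{1,2}: k∈[1..3] ⇒ +0.755631 -1.322499 +0.308617 = -0.258251;  D = -0.143453-0.214743i
d^4_{2,2}: k∈[0..2] ⇒ +0.301034 -1.264481 +0.553271 = -0.410176;  D = -0.059696-0.405809i
d^4_{3,2}: k∈[0..1] ⇒ -0.666404 +0.699800 = +0.033397;  D = -0.009768+0.031936i
d^4_{4,2}: single k=0 term ⇒ +0.557584;  D = -0.375855+0.411865i
Y_4^{m'}(θ=2.7805,φ=5.128) and Σ D·Y over m':
  (+0.0227-0.0644i)·(-0.0006-0.0069i)  (+0.1523-0.1537i)·(+0.0490+0.0164i)  (+0.3789-0.1369i)·(-0.1443+0.1581i)  (+0.4491+0.0433i)·(-0.1974-0.4472i)  (+0.1622+0.0970i)·(+0.3758+0.0000i)  (-0.1435-0.2147i)·(+0.1974-0.4472i)  (-0.0597-0.4058i)·(-0.1443-0.1581i)  (-0.0098+0.0319i)·(-0.0490+0.0164i)  (-0.3759+0.4119i)·(-0.0006+0.0069i)
Y_4^2(R⁻¹ n̂) = -0.214329-0.013191i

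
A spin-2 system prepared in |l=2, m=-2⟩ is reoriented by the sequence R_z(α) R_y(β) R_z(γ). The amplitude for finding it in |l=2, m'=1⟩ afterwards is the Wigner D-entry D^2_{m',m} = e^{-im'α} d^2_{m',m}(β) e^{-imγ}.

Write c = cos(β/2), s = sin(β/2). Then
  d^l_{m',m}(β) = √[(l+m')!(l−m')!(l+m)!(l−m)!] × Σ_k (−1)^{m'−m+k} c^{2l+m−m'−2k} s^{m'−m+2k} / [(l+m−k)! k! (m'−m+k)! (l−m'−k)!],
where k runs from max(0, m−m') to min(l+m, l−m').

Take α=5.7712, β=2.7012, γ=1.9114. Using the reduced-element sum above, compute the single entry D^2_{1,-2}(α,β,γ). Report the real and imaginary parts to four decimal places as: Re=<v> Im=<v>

Split into d^2_{1,-2}(β=2.7012) × two z-phases.
With c≡cos(β/2)=0.218421 and s≡sin(β/2)=0.975855, N=[6·1·1·24]^{1/2}=12.000000
The bounds max(0,m−m')=0 and min(l+m,l−m')=0 give 1 term
  k=0: (−1)^3·12.0000/(6)·0.2184^1·0.9759^3 = -0.405957
d^2_{1,-2}(2.7012) = -0.405957
D = (+0.871774+0.489909i)·(-0.405957)·(-0.776813-0.629731i) = +0.149674+0.377358i

Re=0.1497 Im=0.3774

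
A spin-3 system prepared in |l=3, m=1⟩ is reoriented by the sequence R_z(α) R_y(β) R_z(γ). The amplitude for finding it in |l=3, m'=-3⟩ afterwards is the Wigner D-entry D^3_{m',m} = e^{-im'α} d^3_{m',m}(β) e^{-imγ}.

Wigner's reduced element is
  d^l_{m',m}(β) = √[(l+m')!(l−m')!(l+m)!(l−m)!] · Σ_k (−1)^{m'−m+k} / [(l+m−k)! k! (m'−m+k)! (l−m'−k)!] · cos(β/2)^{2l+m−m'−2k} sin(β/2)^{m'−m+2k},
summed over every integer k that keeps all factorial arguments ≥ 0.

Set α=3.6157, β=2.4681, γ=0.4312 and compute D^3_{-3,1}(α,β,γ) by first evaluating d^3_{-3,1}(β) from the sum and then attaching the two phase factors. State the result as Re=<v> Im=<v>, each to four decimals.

D^3_{-3,1}(3.6157,2.4681,0.4312) = e^{-i·-3·3.6157}·d^3_{-3,1}(2.4681)·e^{-i·1·0.4312}. Compute d first:
With c≡cos(β/2)=0.330418 and s≡sin(β/2)=0.943835, N=[1·720·24·2]^{1/2}=185.903201
The bounds max(0,m−m')=4 and min(l+m,l−m')=4 give 1 term
  k=4: (−1)^0·185.9032/(48)·0.3304^2·0.9438^4 = +0.335550
d^3_{-3,1}(2.4681) = +0.335550
Attach z-rotation phases: D = e^{-i(-3)(3.6157)}·(+0.335550)·e^{-i(1)(0.4312)} = -0.183798-0.280735i

Re=-0.1838 Im=-0.2807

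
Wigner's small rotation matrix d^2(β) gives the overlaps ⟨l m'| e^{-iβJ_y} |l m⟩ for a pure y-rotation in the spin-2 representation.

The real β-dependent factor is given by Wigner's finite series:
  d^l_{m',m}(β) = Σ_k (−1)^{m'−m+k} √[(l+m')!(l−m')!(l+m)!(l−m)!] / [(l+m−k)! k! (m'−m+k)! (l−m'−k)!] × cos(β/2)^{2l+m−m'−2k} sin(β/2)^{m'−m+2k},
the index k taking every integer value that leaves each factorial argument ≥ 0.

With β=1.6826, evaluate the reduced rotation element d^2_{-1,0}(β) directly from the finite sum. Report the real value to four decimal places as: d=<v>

d^2_{-1,0}(β=1.6826) via Wigner's sum:
c=cos(1.6826/2)=0.666494, s=sin(1.6826/2)=0.745510; N=√[1·6·2·2]=4.898979
k∈{1,2} keeps every argument non-negative
  k=1: (−1)^0·4.8990/(2)·0.6665^3·0.7455^1 = +0.540653
  k=2: (−1)^1·4.8990/(2)·0.6665^1·0.7455^3 = -0.676445
d^2_{-1,0}(1.6826) = +0.540653 -0.676445 = -0.135793

d=-0.1358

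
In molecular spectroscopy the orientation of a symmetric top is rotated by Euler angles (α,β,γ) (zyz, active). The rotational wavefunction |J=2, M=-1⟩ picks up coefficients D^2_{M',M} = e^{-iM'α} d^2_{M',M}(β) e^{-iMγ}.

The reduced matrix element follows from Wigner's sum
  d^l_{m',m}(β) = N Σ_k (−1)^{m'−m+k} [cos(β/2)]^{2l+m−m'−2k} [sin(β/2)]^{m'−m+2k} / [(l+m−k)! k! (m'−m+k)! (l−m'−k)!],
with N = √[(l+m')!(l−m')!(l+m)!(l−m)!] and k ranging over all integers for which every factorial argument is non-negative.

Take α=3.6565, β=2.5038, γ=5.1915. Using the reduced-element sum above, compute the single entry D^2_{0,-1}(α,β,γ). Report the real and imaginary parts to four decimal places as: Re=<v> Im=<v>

D^2_{0,-1}(3.6565,2.5038,5.1915) = e^{-i·0·3.6565}·d^2_{0,-1}(2.5038)·e^{-i·-1·5.1915}. Compute d first:
c=cos(2.5038/2)=0.313519, s=sin(2.5038/2)=0.949582; N=√[2·2·1·6]=4.898979
k: max(0,(-1)−(0))=0 … min(2+(-1),2−(0))=1
  k=0: (−1)^1·4.8990/(2)·0.3135^3·0.9496^1 = -0.071680
  k=1: (−1)^2·4.8990/(2)·0.3135^1·0.9496^3 = +0.657562
d^2_{0,-1}(2.5038) = -0.071680 +0.657562 = +0.585882
Phases: e^{-i·(0)·3.6565}=+1.000000+0.000000i, e^{-i·(-1)·5.1915}=+0.460990-0.887405i ⇒ D=+0.270086-0.519914i

Re=0.2701 Im=-0.5199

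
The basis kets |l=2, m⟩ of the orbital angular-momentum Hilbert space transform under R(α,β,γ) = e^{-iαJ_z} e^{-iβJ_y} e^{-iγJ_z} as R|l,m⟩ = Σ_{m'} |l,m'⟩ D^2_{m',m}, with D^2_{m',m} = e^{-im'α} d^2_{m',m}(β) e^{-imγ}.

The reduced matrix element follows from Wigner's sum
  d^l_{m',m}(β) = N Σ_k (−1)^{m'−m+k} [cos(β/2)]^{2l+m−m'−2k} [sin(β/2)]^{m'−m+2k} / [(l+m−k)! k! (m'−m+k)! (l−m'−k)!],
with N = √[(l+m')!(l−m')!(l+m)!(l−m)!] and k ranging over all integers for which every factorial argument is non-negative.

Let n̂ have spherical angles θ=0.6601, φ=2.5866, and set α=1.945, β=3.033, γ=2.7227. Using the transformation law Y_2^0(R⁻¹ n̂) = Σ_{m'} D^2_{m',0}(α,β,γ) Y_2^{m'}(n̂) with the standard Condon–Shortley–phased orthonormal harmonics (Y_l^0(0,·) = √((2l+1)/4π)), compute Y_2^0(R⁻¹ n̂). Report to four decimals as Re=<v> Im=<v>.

Re=0.1916 Im=0.0000

Need the full column D^2_{m',0} for m'=−2..2 at α=1.945, β=3.033, γ=2.7227.
cos(β/2)=0.054270, sin(β/2)=0.998526
d^2_{-2,0}: single k=2 term ⇒ +0.007193;  D = -0.005271-0.004895i
d^2_{-1,0}: k∈[1..2] ⇒ +0.000391 -0.132346 = -0.131955;  D = +0.048234-0.122824i
d^2_{0,0}: k∈[0..2] ⇒ +0.000009 -0.011746 +0.994118 = +0.982381;  D = +0.982381+0.000000i
d^2_{1,0}: k∈[0..1] ⇒ -0.000391 +0.132346 = +0.131955;  D = -0.048234-0.122824i
d^2_{2,0}: single k=0 term ⇒ +0.007193;  D = -0.005271+0.004895i
Y_2^{m'}(θ=0.6601,φ=2.5866) and Σ D·Y over m':
  (-0.0053-0.0049i)·(+0.0646+0.1301i)  (+0.0482-0.1228i)·(-0.3180-0.1972i)  (+0.9824+0.0000i)·(+0.2750+0.0000i)  (-0.0482-0.1228i)·(+0.3180-0.1972i)  (-0.0053+0.0049i)·(+0.0646-0.1301i)
Y_2^0(R⁻¹ n̂) = +0.191641+0.000000i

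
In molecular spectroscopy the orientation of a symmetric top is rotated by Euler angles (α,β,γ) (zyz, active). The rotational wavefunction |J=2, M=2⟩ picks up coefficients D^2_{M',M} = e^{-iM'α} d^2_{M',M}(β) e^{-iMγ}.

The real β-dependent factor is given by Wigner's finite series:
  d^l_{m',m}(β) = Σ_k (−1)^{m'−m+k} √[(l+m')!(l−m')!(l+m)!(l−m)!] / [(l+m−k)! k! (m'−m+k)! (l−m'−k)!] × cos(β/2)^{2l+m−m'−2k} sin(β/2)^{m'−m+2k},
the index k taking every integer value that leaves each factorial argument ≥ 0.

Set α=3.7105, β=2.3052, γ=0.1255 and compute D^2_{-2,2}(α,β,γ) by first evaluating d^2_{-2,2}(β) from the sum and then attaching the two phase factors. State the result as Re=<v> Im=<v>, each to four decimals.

First d^2_{-2,2}(β=2.3052), then the phase factors e^{-i(-2)α} and e^{-i(2)γ}:
c=cos(2.3052/2)=0.406113, s=sin(2.3052/2)=0.913823; N=√[1·24·24·1]=24.000000
The bounds max(0,m−m')=4 and min(l+m,l−m')=4 give 1 term
  k=4: (−1)^0·24.0000/(24)·0.4061^0·0.9138^4 = +0.697346
d^2_{-2,2}(2.3052) = +0.697346
Attach z-rotation phases: D = e^{-i(-2)(3.7105)}·(+0.697346)·e^{-i(2)(0.1255)} = +0.440642+0.540487i

Re=0.4406 Im=0.5405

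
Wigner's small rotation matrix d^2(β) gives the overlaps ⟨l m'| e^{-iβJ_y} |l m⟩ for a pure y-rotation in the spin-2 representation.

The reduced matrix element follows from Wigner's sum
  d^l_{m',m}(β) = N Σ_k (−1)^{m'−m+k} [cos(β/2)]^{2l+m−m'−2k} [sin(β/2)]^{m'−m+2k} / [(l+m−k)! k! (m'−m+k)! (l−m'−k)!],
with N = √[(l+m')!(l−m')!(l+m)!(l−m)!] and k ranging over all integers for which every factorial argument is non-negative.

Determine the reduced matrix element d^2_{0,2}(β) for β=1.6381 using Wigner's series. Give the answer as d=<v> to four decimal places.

d^2_{0,2}(β=1.6381) via Wigner's sum:
Half-angle: c=0.682915, s=0.730497. N=√(2·2·24·1)=9.797959
k∈{2} keeps every argument non-negative
  k=2: (−1)^0·9.7980/(4)·0.6829^2·0.7305^2 = +0.609603
d^2_{0,2}(1.6381) = +0.609603

d=0.6096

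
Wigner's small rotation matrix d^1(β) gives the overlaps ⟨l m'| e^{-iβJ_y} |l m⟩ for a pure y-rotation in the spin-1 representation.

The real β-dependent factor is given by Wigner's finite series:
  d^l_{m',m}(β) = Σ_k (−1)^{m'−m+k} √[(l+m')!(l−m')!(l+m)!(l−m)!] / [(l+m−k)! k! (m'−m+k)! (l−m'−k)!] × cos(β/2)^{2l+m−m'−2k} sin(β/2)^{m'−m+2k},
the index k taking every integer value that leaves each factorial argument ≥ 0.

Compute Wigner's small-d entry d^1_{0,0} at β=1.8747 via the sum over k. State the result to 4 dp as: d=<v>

d^1_{0,0}(β=1.8747) via Wigner's sum:
With c≡cos(β/2)=0.591926 and s≡sin(β/2)=0.805992, N=[1·1·1·1]^{1/2}=1.000000
Admissible k: 0..1 (factorial args all ≥0)
  k=0: (−1)^0·1.0000/(1)·0.5919^2·0.8060^0 = +0.350376
  k=1: (−1)^1·1.0000/(1)·0.5919^0·0.8060^2 = -0.649624
d^1_{0,0}(1.8747) = +0.350376 -0.649624 = -0.299247

d=-0.2992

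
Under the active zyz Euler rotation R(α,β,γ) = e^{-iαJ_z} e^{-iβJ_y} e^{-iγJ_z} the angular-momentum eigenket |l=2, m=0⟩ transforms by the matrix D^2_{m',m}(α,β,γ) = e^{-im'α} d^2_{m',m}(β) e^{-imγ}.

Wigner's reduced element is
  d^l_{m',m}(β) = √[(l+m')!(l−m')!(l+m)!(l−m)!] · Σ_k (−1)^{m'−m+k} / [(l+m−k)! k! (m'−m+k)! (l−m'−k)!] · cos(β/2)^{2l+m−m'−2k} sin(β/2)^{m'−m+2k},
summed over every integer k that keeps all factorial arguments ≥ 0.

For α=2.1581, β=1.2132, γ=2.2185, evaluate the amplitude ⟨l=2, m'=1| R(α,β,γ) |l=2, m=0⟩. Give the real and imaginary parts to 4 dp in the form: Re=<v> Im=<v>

Re=0.2225 Im=0.3343

Split into d^2_{1,0}(β=1.2132) × two z-phases.
With c≡cos(β/2)=0.821591 and s≡sin(β/2)=0.570077, N=[6·1·2·2]^{1/2}=4.898979
k∈{0,1} keeps every argument non-negative
  k=0: (−1)^1·4.8990/(2)·0.8216^3·0.5701^1 = -0.774420
  k=1: (−1)^2·4.8990/(2)·0.8216^1·0.5701^3 = +0.372849
d^2_{1,0}(1.2132) = -0.774420 +0.372849 = -0.401571
Attach z-rotation phases: D = e^{-i(1)(2.1581)}·(-0.401571)·e^{-i(0)(2.2185)} = +0.222518+0.334283i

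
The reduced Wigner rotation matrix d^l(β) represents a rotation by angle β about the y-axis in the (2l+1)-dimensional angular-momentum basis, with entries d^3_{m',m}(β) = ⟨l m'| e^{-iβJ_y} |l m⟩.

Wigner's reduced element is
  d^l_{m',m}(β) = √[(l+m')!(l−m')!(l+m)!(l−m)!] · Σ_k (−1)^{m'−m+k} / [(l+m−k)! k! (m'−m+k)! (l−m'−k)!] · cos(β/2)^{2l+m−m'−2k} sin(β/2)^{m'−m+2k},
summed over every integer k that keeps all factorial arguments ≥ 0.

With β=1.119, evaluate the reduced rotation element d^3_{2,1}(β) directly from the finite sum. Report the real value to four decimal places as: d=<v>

d=-0.1582

d^3_{2,1}(β=1.119) via Wigner's sum:
Half-angle: c=0.847521, s=0.530763. N=√(120·1·24·2)=75.894664
The bounds max(0,m−m')=0 and min(l+m,l−m')=1 give 2 terms
  k=0: (−1)^1·75.8947/(24)·0.8475^5·0.5308^1 = -0.733925
  k=1: (−1)^2·75.8947/(12)·0.8475^3·0.5308^3 = +0.575680
d^3_{2,1}(1.119) = -0.733925 +0.575680 = -0.158244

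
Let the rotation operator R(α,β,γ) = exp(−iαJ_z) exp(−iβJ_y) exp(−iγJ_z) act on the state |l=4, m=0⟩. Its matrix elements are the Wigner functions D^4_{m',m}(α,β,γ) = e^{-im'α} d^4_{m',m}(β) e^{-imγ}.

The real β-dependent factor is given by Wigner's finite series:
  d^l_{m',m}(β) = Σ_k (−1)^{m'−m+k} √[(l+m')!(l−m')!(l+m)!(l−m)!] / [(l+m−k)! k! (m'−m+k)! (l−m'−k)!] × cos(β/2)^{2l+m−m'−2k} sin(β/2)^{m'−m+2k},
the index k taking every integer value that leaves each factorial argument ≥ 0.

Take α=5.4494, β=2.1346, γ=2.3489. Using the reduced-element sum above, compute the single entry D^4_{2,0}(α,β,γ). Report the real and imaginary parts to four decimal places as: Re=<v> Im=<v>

D^4_{2,0}(5.4494,2.1346,2.3489) = e^{-i·2·5.4494}·d^4_{2,0}(2.1346)·e^{-i·0·2.3489}. Compute d first:
With c≡cos(β/2)=0.482491 and s≡sin(β/2)=0.875901, N=[720·2·24·24]^{1/2}=910.735966
The bounds max(0,m−m')=0 and min(l+m,l−m')=2 give 3 terms
  k=0: (−1)^2·910.7360/(96)·0.4825^6·0.8759^2 = +0.091826
  k=1: (−1)^3·910.7360/(36)·0.4825^4·0.8759^4 = -0.806987
  k=2: (−1)^4·910.7360/(96)·0.4825^2·0.8759^6 = +0.997309
d^4_{2,0}(2.1346) = +0.091826 -0.806987 +0.997309 = +0.282148
Phases: e^{-i·(2)·5.4494}=-0.096623+0.995321i, e^{-i·(0)·2.3489}=+1.000000+0.000000i ⇒ D=-0.027262+0.280828i

Re=-0.0273 Im=0.2808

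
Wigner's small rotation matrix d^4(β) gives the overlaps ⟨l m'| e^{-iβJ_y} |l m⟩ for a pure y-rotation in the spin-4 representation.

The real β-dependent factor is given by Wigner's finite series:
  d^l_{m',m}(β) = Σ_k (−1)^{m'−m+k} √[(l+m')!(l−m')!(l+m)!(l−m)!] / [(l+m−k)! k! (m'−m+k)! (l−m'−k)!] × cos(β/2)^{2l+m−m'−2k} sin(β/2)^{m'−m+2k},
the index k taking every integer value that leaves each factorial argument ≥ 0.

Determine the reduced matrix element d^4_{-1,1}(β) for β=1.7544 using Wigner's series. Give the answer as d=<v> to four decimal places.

d=-0.2032

d^4_{-1,1}(β=1.7544) via Wigner's sum:
With c≡cos(β/2)=0.639307 and s≡sin(β/2)=0.768952, N=[6·120·120·6]^{1/2}=720.000000
Admissible k: 2..5 (factorial args all ≥0)
  k=2: (−1)^0·720.0000/(72)·0.6393^6·0.7690^2 = +0.403695
  k=3: (−1)^1·720.0000/(24)·0.6393^4·0.7690^4 = -1.752084
  k=4: (−1)^2·720.0000/(48)·0.6393^2·0.7690^6 = +1.267373
  k=5: (−1)^3·720.0000/(720)·0.6393^0·0.7690^8 = -0.122234
d^4_{-1,1}(1.7544) = +0.403695 -1.752084 +1.267373 -0.122234 = -0.203249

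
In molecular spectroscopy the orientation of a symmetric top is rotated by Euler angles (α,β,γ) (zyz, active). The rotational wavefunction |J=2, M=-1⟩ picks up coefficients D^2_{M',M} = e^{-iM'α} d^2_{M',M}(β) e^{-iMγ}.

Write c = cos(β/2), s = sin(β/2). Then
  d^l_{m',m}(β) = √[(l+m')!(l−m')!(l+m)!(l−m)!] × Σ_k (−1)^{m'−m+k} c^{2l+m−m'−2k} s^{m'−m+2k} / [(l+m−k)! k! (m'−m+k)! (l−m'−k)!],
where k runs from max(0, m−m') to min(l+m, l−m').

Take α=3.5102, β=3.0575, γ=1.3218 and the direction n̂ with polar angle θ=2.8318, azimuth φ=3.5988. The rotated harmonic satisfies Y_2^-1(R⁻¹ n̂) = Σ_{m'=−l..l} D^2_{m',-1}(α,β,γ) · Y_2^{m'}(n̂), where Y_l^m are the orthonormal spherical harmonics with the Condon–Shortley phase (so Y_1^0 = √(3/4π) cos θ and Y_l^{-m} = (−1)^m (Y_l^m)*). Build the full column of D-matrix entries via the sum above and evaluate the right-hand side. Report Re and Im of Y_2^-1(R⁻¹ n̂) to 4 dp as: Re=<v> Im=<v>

Re=-0.0216 Im=-0.1674

Need the full column D^2_{m',-1} for m'=−2..2 at α=3.5102, β=3.0575, γ=1.3218.
cos(β/2)=0.042034, sin(β/2)=0.999116
d^2_{-2,-1}: single k=1 term ⇒ +0.000148;  D = -0.000070+0.000131i
d^2_{-1,-1}: k∈[0..1] ⇒ +0.000003 -0.005291 = -0.005288;  D = -0.000631+0.005250i
d^2_{0,-1}: k∈[0..1] ⇒ -0.000182 +0.102689 = +0.102507;  D = +0.025261+0.099346i
d^2_{1,-1}: k∈[0..1] ⇒ +0.005291 -0.996469 = -0.991178;  D = +0.573975+0.808076i
d^2_{2,-1}: single k=0 term ⇒ -0.083845;  D = -0.069922-0.046270i
Y_2^{m'}(θ=2.8318,φ=3.5988) and Σ D·Y over m':
  (-0.0001+0.0001i)·(+0.0219-0.0284i)  (-0.0006+0.0053i)·(+0.2013-0.0990i)  (+0.0253+0.0993i)·(+0.5428+0.0000i)  (+0.5740+0.8081i)·(-0.2013-0.0990i)  (-0.0699-0.0463i)·(+0.0219+0.0284i)
Y_2^-1(R⁻¹ n̂) = -0.021616-0.167425i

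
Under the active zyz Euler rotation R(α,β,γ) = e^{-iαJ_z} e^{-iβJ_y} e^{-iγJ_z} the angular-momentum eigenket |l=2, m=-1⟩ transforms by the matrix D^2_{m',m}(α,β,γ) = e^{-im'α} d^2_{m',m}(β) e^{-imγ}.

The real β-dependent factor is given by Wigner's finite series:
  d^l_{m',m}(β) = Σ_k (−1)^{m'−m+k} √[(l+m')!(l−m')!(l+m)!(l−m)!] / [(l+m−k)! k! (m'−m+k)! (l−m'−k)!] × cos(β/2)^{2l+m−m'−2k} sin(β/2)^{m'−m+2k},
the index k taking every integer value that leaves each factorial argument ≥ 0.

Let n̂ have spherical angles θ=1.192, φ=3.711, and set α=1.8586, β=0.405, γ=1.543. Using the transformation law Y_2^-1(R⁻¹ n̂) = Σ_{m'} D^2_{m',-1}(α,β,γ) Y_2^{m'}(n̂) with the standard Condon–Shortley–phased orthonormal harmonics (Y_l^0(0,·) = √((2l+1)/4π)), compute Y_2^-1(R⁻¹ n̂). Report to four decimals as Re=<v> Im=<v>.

Need the full column D^2_{m',-1} for m'=−2..2 at α=1.8586, β=0.405, γ=1.543.
cos(β/2)=0.979567, sin(β/2)=0.201119
d^2_{-2,-1}: single k=1 term ⇒ +0.378081;  D = +0.196912-0.322755i
d^2_{-1,-1}: k∈[0..1] ⇒ +0.920739 -0.116438 = +0.804300;  D = -0.777266-0.206776i
d^2_{0,-1}: k∈[0..1] ⇒ -0.463053 +0.019519 = -0.443534;  D = -0.012327-0.443362i
d^2_{1,-1}: k∈[0..1] ⇒ +0.116438 -0.001636 = +0.114802;  D = +0.109132-0.035633i
d^2_{2,-1}: single k=0 term ⇒ -0.015938;  D = +0.009044+0.013123i
Y_2^{m'}(θ=1.192,φ=3.711) and Σ D·Y over m':
  (+0.1969-0.3228i)·(+0.1396-0.3028i)  (-0.7773-0.2068i)·(-0.2236+0.1431i)  (-0.0123-0.4434i)·(-0.1860+0.0000i)  (+0.1091-0.0356i)·(+0.2236+0.1431i)  (+0.0090+0.0131i)·(+0.1396+0.3028i)
Y_2^-1(R⁻¹ n̂) = +0.162186-0.075006i

Re=0.1622 Im=-0.0750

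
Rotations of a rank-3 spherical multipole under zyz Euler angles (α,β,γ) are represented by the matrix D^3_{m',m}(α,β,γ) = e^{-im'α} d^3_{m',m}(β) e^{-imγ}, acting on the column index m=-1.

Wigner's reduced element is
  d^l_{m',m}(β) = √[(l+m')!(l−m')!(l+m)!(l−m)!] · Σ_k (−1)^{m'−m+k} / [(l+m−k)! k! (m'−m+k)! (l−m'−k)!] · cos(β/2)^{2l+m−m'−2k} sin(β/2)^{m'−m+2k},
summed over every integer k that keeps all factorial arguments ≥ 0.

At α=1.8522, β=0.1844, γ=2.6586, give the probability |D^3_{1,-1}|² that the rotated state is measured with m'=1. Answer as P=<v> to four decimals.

Split into d^3_{1,-1}(β=0.1844) × two z-phases.
Half-angle: c=0.995753, s=0.092069. N=√(24·2·2·24)=48.000000
Admissible k: 0..2 (factorial args all ≥0)
  k=0: (−1)^2·48.0000/(8)·0.9958^4·0.0921^2 = +0.050002
  k=1: (−1)^3·48.0000/(6)·0.9958^2·0.0921^4 = -0.000570
  k=2: (−1)^4·48.0000/(48)·0.9958^0·0.0921^6 = +0.000001
d^3_{1,-1}(0.1844) = +0.050002 -0.000570 +0.000001 = +0.049433
|D^3_{1,-1}|² = |d^3_{1,-1}(β)|² = (+0.049433)² = 0.002444 (the z-rotation phases have unit modulus)

P=0.0024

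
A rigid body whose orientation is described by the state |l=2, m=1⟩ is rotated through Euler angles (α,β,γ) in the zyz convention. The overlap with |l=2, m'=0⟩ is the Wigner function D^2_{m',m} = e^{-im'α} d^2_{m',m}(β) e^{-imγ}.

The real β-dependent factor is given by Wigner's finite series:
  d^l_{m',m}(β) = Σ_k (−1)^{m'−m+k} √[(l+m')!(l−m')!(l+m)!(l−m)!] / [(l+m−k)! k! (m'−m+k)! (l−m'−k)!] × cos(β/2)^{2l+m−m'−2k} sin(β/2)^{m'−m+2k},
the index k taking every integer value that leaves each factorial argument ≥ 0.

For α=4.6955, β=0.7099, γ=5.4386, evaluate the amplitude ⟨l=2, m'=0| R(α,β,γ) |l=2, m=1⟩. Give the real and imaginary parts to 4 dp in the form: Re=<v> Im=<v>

Re=0.4020 Im=0.4527

First d^2_{0,1}(β=0.7099), then the phase factors e^{-i(0)α} and e^{-i(1)γ}:
With c≡cos(β/2)=0.937664 and s≡sin(β/2)=0.347543, N=[2·2·6·1]^{1/2}=4.898979
Admissible k: 1..2 (factorial args all ≥0)
  k=1: (−1)^0·4.8990/(2)·0.9377^3·0.3475^1 = +0.701821
  k=2: (−1)^1·4.8990/(2)·0.9377^1·0.3475^3 = -0.096416
d^2_{0,1}(0.7099) = +0.701821 -0.096416 = +0.605405
Phases: e^{-i·(0)·4.6955}=+1.000000+0.000000i, e^{-i·(1)·5.4386}=+0.664041+0.747696i ⇒ D=+0.402014+0.452659i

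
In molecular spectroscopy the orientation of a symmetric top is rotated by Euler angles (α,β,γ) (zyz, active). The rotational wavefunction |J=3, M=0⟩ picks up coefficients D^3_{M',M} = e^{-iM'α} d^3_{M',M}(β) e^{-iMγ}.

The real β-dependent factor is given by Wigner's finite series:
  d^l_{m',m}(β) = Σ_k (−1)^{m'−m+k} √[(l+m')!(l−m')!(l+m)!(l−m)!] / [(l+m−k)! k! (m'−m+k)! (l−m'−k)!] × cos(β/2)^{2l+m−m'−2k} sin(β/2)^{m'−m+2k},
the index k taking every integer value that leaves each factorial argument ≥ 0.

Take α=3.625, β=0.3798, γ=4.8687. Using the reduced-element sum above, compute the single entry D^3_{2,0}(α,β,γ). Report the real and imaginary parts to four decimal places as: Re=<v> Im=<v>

D^3_{2,0}(3.625,0.3798,4.8687) = e^{-i·2·3.625}·d^3_{2,0}(0.3798)·e^{-i·0·4.8687}. Compute d first:
With c≡cos(β/2)=0.982023 and s≡sin(β/2)=0.188761, N=[120·1·6·6]^{1/2}=65.726707
The bounds max(0,m−m')=0 and min(l+m,l−m')=1 give 2 terms
  k=0: (−1)^2·65.7267/(12)·0.9820^4·0.1888^2 = +0.181497
  k=1: (−1)^3·65.7267/(12)·0.9820^2·0.1888^4 = -0.006706
d^3_{2,0}(0.3798) = +0.181497 -0.006706 = +0.174792
Attach z-rotation phases: D = e^{-i(2)(3.625)}·(+0.174792)·e^{-i(0)(4.8687)} = +0.099268-0.143868i

Re=0.0993 Im=-0.1439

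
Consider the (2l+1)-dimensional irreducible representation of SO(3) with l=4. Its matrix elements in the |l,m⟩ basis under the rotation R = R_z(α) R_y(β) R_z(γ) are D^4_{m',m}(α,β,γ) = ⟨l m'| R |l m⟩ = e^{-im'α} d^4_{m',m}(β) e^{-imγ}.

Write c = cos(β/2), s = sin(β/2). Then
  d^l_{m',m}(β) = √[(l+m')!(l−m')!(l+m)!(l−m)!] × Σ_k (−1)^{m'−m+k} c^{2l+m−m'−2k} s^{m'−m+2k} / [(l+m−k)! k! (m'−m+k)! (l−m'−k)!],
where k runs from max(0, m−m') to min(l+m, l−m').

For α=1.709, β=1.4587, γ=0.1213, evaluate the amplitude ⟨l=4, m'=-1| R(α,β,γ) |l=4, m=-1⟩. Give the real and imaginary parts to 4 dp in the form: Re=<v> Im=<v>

Re=-0.0751 Im=0.2828

D^4_{-1,-1}(1.709,1.4587,0.1213) = e^{-i·-1·1.709}·d^4_{-1,-1}(1.4587)·e^{-i·-1·0.1213}. Compute d first:
Half-angle: c=0.745608, s=0.666385. N=√(6·120·6·120)=720.000000
Admissible k: 0..3 (factorial args all ≥0)
  k=0: (−1)^0·720.0000/(720)·0.7456^8·0.6664^0 = +0.095518
  k=1: (−1)^1·720.0000/(48)·0.7456^6·0.6664^2 = -1.144469
  k=2: (−1)^2·720.0000/(24)·0.7456^4·0.6664^4 = +1.828370
  k=3: (−1)^3·720.0000/(72)·0.7456^2·0.6664^6 = -0.486825
d^4_{-1,-1}(1.4587) = +0.095518 -1.144469 +1.828370 -0.486825 = +0.292593
Phases: e^{-i·(-1)·1.709}=-0.137764+0.990465i, e^{-i·(-1)·0.1213}=+0.992652+0.121003i ⇒ D=-0.075080+0.282796i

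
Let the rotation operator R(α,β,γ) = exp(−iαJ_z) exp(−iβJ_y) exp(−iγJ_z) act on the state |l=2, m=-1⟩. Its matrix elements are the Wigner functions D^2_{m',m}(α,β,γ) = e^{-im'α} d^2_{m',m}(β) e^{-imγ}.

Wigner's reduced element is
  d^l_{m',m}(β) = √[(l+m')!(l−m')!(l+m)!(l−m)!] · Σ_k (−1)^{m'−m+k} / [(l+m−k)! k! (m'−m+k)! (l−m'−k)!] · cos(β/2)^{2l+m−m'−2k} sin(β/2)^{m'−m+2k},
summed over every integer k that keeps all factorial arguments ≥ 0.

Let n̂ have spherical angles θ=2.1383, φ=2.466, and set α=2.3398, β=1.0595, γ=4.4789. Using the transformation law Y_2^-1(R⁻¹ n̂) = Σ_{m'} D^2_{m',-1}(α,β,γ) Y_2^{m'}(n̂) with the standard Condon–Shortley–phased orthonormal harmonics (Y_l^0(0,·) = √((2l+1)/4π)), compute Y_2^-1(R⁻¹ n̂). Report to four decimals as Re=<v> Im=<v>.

Re=-0.1104 Im=-0.2991

Need the full column D^2_{m',-1} for m'=−2..2 at α=2.3398, β=1.0595, γ=4.4789.
cos(β/2)=0.862933, sin(β/2)=0.505318
d^2_{-2,-1}: single k=1 term ⇒ +0.649421;  D = -0.626533+0.170890i
d^2_{-1,-1}: k∈[0..1] ⇒ +0.554510 -0.570433 = -0.015923;  D = -0.013694-0.008125i
d^2_{0,-1}: k∈[0..1] ⇒ -0.795375 +0.272738 = -0.522637;  D = +0.120924+0.508455i
d^2_{1,-1}: k∈[0..1] ⇒ +0.570433 -0.065202 = +0.505232;  D = -0.271917+0.425817i
d^2_{2,-1}: single k=0 term ⇒ -0.222690;  D = -0.218220+0.044394i
Y_2^{m'}(θ=2.1383,φ=2.466) and Σ D·Y over m':
  (-0.6265+0.1709i)·(+0.0598+0.2681i)  (-0.0137-0.0081i)·(+0.2733+0.2190i)  (+0.1209+0.5085i)·(-0.0420+0.0000i)  (-0.2719+0.4258i)·(-0.2733+0.2190i)  (-0.2182+0.0444i)·(+0.0598-0.2681i)
Y_2^-1(R⁻¹ n̂) = -0.110443-0.299052i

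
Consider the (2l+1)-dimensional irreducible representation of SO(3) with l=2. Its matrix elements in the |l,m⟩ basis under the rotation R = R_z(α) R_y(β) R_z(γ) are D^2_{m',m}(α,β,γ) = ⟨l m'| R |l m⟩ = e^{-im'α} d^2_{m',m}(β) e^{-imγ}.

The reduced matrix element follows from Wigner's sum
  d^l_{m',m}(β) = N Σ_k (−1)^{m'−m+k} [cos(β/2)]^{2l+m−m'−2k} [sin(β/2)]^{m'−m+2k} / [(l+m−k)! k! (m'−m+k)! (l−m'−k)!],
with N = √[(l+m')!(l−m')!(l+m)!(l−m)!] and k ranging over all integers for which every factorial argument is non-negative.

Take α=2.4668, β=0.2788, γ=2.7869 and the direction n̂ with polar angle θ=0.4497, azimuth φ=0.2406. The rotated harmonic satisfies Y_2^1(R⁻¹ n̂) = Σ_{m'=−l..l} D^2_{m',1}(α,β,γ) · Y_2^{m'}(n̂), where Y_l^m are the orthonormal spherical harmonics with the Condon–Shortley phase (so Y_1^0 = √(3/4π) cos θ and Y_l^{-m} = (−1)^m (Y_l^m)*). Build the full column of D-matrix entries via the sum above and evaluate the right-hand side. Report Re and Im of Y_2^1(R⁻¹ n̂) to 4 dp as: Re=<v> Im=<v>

Re=-0.2154 Im=-0.3049

Need the full column D^2_{m',1} for m'=−2..2 at α=2.4668, β=0.2788, γ=2.7869.
cos(β/2)=0.990300, sin(β/2)=0.138949
d^2_{-2,1}: single k=3 term ⇒ +0.005313;  D = -0.002894+0.004456i
d^2_{-1,1}: k∈[2..3] ⇒ +0.056802 -0.000373 = +0.056429;  D = +0.053563-0.017756i
d^2_{0,1}: k∈[1..2] ⇒ +0.330545 -0.006507 = +0.324038;  D = -0.303867-0.112539i
d^2_{1,1}: k∈[0..1] ⇒ +0.961759 -0.056802 = +0.904957;  D = +0.466288+0.775579i
d^2_{2,1}: single k=0 term ⇒ -0.269889;  D = -0.035918+0.267488i
Y_2^{m'}(θ=0.4497,φ=0.2406) and Σ D·Y over m':
  (-0.0029+0.0045i)·(+0.0647-0.0338i)  (+0.0536-0.0178i)·(+0.2937-0.0721i)  (-0.3039-0.1125i)·(+0.4520+0.0000i)  (+0.4663+0.7756i)·(-0.2937-0.0721i)  (-0.0359+0.2675i)·(+0.0647+0.0338i)
Y_2^1(R⁻¹ n̂) = -0.215357-0.304872i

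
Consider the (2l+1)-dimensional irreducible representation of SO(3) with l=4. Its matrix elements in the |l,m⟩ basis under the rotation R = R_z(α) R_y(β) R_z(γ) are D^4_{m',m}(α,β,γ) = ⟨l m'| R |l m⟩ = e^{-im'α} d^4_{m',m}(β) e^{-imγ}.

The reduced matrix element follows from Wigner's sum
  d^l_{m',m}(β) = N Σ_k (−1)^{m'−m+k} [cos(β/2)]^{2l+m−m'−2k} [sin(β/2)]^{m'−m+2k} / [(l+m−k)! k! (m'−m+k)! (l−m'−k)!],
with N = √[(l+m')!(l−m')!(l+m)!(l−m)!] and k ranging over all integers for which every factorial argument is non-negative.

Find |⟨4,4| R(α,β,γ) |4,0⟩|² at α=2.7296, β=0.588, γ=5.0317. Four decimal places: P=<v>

D^4_{4,0}(2.7296,0.588,5.0317) = e^{-i·4·2.7296}·d^4_{4,0}(0.588)·e^{-i·0·5.0317}. Compute d first:
Half-angle: c=0.957092, s=0.289783. N=√(40320·1·24·24)=4819.161753
k: max(0,(0)−(4))=0 … min(4+(0),4−(4))=0
  k=0: (−1)^4·4819.1618/(576)·0.9571^4·0.2898^4 = +0.049506
d^4_{4,0}(0.588) = +0.049506
|D^4_{4,0}|² = |d^4_{4,0}(β)|² = (+0.049506)² = 0.002451 (the z-rotation phases have unit modulus)

P=0.0025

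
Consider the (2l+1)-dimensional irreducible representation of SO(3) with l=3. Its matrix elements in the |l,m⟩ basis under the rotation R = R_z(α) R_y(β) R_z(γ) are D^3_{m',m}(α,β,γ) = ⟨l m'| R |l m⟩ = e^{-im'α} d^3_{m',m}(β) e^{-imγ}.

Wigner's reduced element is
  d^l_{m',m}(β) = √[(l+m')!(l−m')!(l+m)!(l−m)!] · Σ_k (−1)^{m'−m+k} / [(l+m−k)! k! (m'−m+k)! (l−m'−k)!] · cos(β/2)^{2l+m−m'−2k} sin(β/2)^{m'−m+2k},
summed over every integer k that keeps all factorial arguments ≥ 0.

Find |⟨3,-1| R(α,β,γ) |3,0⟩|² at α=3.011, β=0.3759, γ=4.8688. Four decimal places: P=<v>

P=0.2796

First d^3_{-1,0}(β=0.3759), then the phase factors e^{-i(-1)α} and e^{-i(0)γ}:
Half-angle: c=0.982389, s=0.186845. N=√(2·24·6·6)=41.569219
Admissible k: 1..3 (factorial args all ≥0)
  k=1: (−1)^0·41.5692/(12)·0.9824^5·0.1868^1 = +0.592231
  k=2: (−1)^1·41.5692/(4)·0.9824^3·0.1868^3 = -0.064270
  k=3: (−1)^2·41.5692/(12)·0.9824^1·0.1868^5 = +0.000775
d^3_{-1,0}(0.3759) = +0.592231 -0.064270 +0.000775 = +0.528736
|D^3_{-1,0}|² = |d^3_{-1,0}(β)|² = (+0.528736)² = 0.279562 (the z-rotation phases have unit modulus)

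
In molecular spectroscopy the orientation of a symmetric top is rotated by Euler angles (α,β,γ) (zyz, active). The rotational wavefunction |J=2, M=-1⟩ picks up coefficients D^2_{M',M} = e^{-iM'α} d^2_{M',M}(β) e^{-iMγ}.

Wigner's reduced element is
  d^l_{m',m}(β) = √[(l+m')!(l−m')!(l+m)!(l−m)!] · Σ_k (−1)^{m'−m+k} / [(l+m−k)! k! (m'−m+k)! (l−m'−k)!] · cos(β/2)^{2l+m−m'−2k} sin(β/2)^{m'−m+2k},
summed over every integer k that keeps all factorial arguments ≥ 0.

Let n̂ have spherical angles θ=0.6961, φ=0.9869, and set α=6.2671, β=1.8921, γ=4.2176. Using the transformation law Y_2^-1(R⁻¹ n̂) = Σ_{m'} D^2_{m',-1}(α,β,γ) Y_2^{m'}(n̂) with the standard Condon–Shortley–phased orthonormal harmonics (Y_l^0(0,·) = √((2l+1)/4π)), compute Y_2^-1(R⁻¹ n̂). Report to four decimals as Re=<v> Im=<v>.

Need the full column D^2_{m',-1} for m'=−2..2 at α=6.2671, β=1.8921, γ=4.2176.
cos(β/2)=0.584892, sin(β/2)=0.811112
d^2_{-2,-1}: single k=1 term ⇒ +0.324591;  D = -0.163239-0.280557i
d^2_{-1,-1}: k∈[0..1] ⇒ +0.117031 -0.675201 = -0.558170;  D = +0.272912+0.486901i
d^2_{0,-1}: k∈[0..1] ⇒ -0.397541 +0.764527 = +0.366985;  D = -0.174262-0.322973i
d^2_{1,-1}: k∈[0..1] ⇒ +0.675201 -0.432835 = +0.242366;  D = -0.111641-0.215122i
d^2_{2,-1}: single k=0 term ⇒ -0.624233;  D = +0.278591+0.558618i
Y_2^{m'}(θ=0.6961,φ=0.9869) and Σ D·Y over m':
  (-0.1632-0.2806i)·(-0.0623-0.1461i)  (+0.2729+0.4869i)·(+0.2096-0.3172i)  (-0.1743-0.3230i)·(+0.2417+0.0000i)  (-0.1116-0.2151i)·(-0.2096-0.3172i)  (+0.2786+0.5586i)·(-0.0623+0.1461i)
Y_2^-1(R⁻¹ n̂) = -0.005136+0.065125i

Re=-0.0051 Im=0.0651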